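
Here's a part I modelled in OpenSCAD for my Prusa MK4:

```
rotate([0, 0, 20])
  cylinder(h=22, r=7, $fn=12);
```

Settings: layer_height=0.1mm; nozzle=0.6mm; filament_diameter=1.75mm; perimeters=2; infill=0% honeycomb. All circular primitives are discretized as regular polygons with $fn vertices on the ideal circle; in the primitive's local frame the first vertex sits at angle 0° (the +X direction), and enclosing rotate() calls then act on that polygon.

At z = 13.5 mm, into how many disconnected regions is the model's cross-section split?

At z = 13.5 mm: the r=7 cylinder gives a regular 12-gon of circumradius 7 (constant along its height); (rotated 20° about Z; rotation is an isometry so areas/perimeters/island counts are preserved). The result has 1 disconnected region.

1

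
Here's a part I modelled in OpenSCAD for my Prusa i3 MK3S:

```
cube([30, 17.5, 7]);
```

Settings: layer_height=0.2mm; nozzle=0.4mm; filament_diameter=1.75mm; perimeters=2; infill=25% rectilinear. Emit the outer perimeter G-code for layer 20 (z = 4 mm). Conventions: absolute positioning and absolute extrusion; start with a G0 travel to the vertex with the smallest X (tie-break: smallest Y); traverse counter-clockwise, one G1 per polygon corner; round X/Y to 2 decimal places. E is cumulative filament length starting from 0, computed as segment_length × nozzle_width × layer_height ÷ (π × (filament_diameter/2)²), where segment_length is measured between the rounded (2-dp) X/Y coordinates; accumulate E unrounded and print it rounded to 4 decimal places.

G0 X0.00 Y0.00 Z4.00
G1 X30.00 Y0.00 E0.9978
G1 X30.00 Y17.50 E1.5799
G1 X0.00 Y17.50 E2.5777
G1 X0.00 Y0.00 E3.1597

At z = 4 mm: the cube is present — its section is the full 30×17.5 rectangle. The outline is a single polygon with 4 vertices. Extrusion per mm of travel: 0.4 × 0.2 / (π × 0.875²) = 0.033260. Accumulating E over each segment gives final E = 3.1597.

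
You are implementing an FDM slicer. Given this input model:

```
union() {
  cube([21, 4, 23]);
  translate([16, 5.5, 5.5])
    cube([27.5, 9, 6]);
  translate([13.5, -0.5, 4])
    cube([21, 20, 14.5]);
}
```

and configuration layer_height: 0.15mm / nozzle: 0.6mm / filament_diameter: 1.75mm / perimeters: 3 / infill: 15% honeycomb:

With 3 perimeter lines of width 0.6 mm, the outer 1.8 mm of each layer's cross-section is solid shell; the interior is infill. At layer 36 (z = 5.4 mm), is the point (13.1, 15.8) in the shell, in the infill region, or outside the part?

At z = 5.4 mm: the 21×4 cube contributes its full rectangle; the cube at (16, 5.5) does not reach this height (z outside [5.5, 11.5]); the 21×20 cube at (13.5, -0.5) contributes its full rectangle; Combining (union): the regions partially overlap (shared area 30.00 mm²), so overlapping operands fuse into one piece — 1 connected region. Overall, the cross-section is a single solid region. The nearest boundary edge runs (13.50, 4.00)→(13.50, 19.50); distance from the point to it = 0.40 mm. The point is not inside any of the regions above, so it lies outside the cross-section (0.40 mm from the nearest boundary).

outside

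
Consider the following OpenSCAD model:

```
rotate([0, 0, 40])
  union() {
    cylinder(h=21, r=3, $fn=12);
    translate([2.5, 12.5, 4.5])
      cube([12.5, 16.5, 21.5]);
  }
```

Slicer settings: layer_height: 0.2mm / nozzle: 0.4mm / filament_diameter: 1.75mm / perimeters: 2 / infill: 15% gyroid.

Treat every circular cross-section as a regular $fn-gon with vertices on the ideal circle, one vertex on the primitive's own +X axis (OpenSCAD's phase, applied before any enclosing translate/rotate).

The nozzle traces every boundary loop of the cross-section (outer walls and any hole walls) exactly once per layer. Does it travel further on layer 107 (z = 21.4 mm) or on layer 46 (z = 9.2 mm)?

layer 46 (z = 9.2 mm)

Layer 107 (z = 21.4): the cylinder is absent (z outside [0, 21]); the 12.5×16.5 cube at (2.5, 12.5) contributes its full rectangle (perimeter 58.00 mm); Merging all regions: only the 12.5×16.5 cube at (2.5, 12.5) is present, so the union is just that shape — boundary = 58.00 mm; (rotated 40° about Z; rotation is an isometry so areas/perimeters/island counts are preserved). So its perimeter = 58.00 mm. Layer 46 (z = 9.2): the r=3 cylinder gives a regular 12-gon of circumradius 3 (constant along its height) (perimeter = 2·12·3.000·sin(180°/12) = 18.63 mm); the 12.5×16.5 cube at (2.5, 12.5) contributes its full rectangle (perimeter 58.00 mm); Combining (union): the 2 present regions are separate (no shared area or edge), so areas and boundary lengths simply add and each stays a separate island — boundary = 76.63 mm; (whole slice rotated 40° about Z — lengths, areas and connectivity unchanged). So its perimeter = 76.63 mm. Layer 46 is larger (76.63 vs 58.00 mm).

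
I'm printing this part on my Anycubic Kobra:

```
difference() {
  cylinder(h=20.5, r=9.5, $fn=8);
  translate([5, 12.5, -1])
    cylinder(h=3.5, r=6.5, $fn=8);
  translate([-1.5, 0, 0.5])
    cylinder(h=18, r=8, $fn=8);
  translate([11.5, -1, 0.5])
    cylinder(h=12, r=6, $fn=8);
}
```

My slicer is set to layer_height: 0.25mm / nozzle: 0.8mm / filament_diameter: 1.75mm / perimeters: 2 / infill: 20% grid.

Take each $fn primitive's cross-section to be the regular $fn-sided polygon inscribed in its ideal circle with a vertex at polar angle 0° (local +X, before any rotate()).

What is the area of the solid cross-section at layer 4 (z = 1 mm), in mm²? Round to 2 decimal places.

At z = 1 mm: the r=9.5 cylinder contributes a regular 8-gon of circumradius 9.5 (area = (8/2)·9.500²·sin(360°/8) = 255.27 mm²); the cylinder at (5, 12.5): section is a regular 8-gon, circumradius r=6.5 (area = (8/2)·6.500²·sin(360°/8) = 119.50 mm²); the r=8 cylinder at (-1.5, 0) gives a regular 8-gon of circumradius 8 (constant along its height) (area = (8/2)·8.000²·sin(360°/8) = 181.02 mm²); the r=6 cylinder at (11.5, -1) contributes a regular 8-gon of circumradius 6 (area = (8/2)·6.000²·sin(360°/8) = 101.82 mm²); Taking the first minus the rest: starting from the r=9.5 cylinder (255.27 mm²), the r=6.5 cylinder at (5, 12.5) partially overlaps it — only the 8.28 mm² overlap (of its 119.50 mm²) is removed, clipping the outline; the r=8 cylinder at (-1.5, 0) lies inside it touching the edge (removes its full 181.02 mm²); the r=6 cylinder at (11.5, -1) partially overlaps it — only the 17.76 mm² overlap (of its 101.82 mm²) is removed, clipping the outline — area = 48.20 mm². Overall, the cross-section has 2 separate islands. Net area = 48.20 mm².

48.20 mm²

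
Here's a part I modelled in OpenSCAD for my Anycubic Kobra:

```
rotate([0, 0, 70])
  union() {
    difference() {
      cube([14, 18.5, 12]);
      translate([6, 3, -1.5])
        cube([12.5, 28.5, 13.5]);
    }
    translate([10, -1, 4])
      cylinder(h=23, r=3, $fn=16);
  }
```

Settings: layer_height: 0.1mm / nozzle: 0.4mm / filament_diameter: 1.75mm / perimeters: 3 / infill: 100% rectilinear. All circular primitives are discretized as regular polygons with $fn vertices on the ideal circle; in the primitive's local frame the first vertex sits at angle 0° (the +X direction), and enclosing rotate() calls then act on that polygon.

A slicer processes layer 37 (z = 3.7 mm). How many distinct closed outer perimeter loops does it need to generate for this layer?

1

At z = 3.7 mm: the cube is present — its section is the full 14×18.5 rectangle; the cube at (6, 3) is present — its section is the full 12.5×28.5 rectangle; Subtracting the remaining from the first: starting from the 14×18.5 cube, the 12.5×28.5 cube at (6, 3) partially overlaps it — only the 124.00 mm² overlap (of its 356.25 mm²) is removed, clipping the outline — 1 connected region; the cylinder at (10, -1) does not reach this height (z outside [4, 27]); Merging all regions: only that combined region is present, so the union is just that shape — 1 connected region; (whole slice rotated 70° about Z — lengths, areas and connectivity unchanged). The result has 1 disconnected region.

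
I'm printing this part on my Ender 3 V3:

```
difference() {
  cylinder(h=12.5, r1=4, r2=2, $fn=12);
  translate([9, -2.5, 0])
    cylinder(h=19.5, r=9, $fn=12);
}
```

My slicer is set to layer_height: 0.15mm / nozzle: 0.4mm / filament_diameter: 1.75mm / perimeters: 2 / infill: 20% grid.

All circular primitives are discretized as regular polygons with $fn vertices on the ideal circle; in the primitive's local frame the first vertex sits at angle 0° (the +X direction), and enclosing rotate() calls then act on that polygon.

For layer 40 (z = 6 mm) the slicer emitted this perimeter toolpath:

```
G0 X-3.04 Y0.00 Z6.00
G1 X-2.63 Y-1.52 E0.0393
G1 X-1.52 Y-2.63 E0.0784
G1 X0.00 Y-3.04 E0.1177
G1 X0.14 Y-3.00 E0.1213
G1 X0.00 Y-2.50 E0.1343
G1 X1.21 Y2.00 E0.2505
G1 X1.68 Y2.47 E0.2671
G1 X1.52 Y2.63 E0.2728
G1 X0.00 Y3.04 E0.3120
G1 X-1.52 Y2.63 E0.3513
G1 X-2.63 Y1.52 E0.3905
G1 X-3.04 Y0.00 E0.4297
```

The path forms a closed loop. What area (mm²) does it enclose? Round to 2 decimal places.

17.86 mm²

Apply the shoelace formula to the sequence of (X, Y) vertices; enclosed area = 17.86 mm².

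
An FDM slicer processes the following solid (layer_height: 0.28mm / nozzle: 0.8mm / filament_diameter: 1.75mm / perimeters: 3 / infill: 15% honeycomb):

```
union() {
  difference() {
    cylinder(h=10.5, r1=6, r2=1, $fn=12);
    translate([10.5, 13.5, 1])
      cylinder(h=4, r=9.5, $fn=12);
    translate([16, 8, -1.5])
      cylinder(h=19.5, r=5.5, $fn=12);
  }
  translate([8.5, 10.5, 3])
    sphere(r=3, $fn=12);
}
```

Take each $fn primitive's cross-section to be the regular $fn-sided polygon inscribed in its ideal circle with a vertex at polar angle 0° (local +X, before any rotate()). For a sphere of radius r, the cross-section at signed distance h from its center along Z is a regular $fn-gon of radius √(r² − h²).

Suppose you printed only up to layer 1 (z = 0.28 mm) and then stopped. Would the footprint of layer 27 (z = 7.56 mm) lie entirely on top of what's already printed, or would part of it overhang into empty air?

Compare the two slices. At z = 0.28: the cone: at t=0.027 of its height the radius interpolates to r₁+(r₂−r₁)t = 5.867, giving a regular 12-gon of that circumradius (area = (12/2)·5.867²·sin(360°/12) = 103.25 mm²); the cylinder at (10.5, 13.5) does not reach this height (z outside [1, 5]); the r=5.5 cylinder at (16, 8) contributes a regular 12-gon of circumradius 5.5 (area = (12/2)·5.500²·sin(360°/12) = 90.75 mm²); Taking the first minus the rest: starting from the cone (103.25 mm²), the r=5.5 cylinder at (16, 8) misses the remaining region (no effect) — area = 103.25 mm²; the r=3 sphere at (8.5, 10.5) slices to a regular 12-gon of circumradius 1.266 (√(r²−h²) with h=2.72 from center) (area = (12/2)·1.266²·sin(360°/12) = 4.80 mm²); Combining (union): the 2 present regions are separate (no shared area or edge), so areas and boundary lengths simply add and each stays a separate island — area = 108.06 mm². At z = 7.56: the cone: at t=0.720 of its height the radius interpolates to r₁+(r₂−r₁)t = 2.400, giving a regular 12-gon of that circumradius (area = (12/2)·2.400²·sin(360°/12) = 17.28 mm²); the cylinder at (10.5, 13.5) is not intersected at this z (z outside [1, 5]); the cylinder at (16, 8): section is a regular 12-gon, circumradius r=5.5 (area = (12/2)·5.500²·sin(360°/12) = 90.75 mm²); Subtracting the remaining from the first: starting from the cone (17.28 mm²), the r=5.5 cylinder at (16, 8) misses the remaining region (no effect) — area = 17.28 mm²; the sphere at (8.5, 10.5) does not reach this height (|z−center|=4.560 > r=3); Taking the union: only the result so far is present, so the union is just that shape — area = 17.28 mm². Checking containment: the cross-section at z = 7.56 is a subset of the cross-section at z = 0.28.

entirely on top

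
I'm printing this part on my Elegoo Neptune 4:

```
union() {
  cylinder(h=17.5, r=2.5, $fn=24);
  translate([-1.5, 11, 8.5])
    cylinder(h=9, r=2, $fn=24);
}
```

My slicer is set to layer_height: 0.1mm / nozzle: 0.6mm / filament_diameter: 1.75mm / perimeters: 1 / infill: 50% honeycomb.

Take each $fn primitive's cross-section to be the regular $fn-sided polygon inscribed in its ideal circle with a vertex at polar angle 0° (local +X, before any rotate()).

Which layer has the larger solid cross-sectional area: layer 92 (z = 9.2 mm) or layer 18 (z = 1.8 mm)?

layer 92 (z = 9.2 mm)

Layer 92 (z = 9.2): the r=2.5 cylinder gives a regular 24-gon of circumradius 2.5 (constant along its height) (area = (24/2)·2.500²·sin(360°/24) = 19.41 mm²); the r=2 cylinder at (-1.5, 11) contributes a regular 24-gon of circumradius 2 (area = (24/2)·2.000²·sin(360°/24) = 12.42 mm²); Combining (union): the 2 present regions are separate (no shared area or edge), so areas and boundary lengths simply add and each stays a separate island — area = 31.83 mm². So its area = 31.83 mm². Layer 18 (z = 1.8): the r=2.5 cylinder gives a regular 24-gon of circumradius 2.5 (constant along its height) (area = (24/2)·2.500²·sin(360°/24) = 19.41 mm²); the cylinder at (-1.5, 11) does not reach this height (z outside [8.5, 17.5]); Taking the union: only the r=2.5 cylinder is present, so the union is just that shape — area = 19.41 mm². So its area = 19.41 mm². Layer 92 is larger (31.83 vs 19.41 mm²).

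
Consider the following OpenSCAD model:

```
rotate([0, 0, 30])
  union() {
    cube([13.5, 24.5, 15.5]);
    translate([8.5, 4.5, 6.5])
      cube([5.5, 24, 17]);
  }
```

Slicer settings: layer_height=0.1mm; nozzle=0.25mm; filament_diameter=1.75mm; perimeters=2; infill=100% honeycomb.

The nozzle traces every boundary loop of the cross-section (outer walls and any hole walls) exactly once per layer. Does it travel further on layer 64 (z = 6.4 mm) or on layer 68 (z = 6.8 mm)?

layer 68 (z = 6.8 mm)

Layer 64 (z = 6.4): the 13.5×24.5 cube contributes its full rectangle (perimeter 76.00 mm); the cube at (8.5, 4.5) does not reach this height (z outside [6.5, 23.5]); Combining (union): only the 13.5×24.5 cube is present, so the union is just that shape — boundary = 76.00 mm; (whole slice rotated 30° about Z — lengths, areas and connectivity unchanged). So its perimeter = 76.00 mm. Layer 68 (z = 6.8): the cube is present — its section is the full 13.5×24.5 rectangle (perimeter 76.00 mm); the cube at (8.5, 4.5) (footprint 5.5×24) is included at this height (perimeter 59.00 mm); Merging all regions: the regions partially overlap (shared area 100.00 mm²), so the edge portions inside another operand are dropped and the merged outline is re-measured after clipping — boundary = 85.00 mm; (rotated 30° about Z; rotation is an isometry so areas/perimeters/island counts are preserved). So its perimeter = 85.00 mm. Layer 68 is larger (85.00 vs 76.00 mm).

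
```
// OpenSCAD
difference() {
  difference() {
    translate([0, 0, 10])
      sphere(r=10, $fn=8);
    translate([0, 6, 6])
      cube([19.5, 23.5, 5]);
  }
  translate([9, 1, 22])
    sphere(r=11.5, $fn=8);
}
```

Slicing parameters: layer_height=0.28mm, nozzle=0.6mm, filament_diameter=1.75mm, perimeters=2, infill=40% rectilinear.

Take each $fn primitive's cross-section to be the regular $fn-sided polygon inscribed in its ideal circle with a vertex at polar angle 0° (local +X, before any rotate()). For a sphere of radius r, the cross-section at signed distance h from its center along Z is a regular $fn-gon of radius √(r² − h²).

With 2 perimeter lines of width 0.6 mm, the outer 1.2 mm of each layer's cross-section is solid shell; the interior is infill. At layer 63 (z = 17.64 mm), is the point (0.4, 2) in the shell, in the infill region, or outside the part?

outside

At z = 17.64 mm: the r=10 sphere slices to a regular 8-gon of circumradius 6.452 (√(r²−h²) with h=7.64 from center); the cube at (0, 6) is absent (z outside [6, 11]); Subtracting the remaining from the first: none of the subtracted shapes is present at this height, so the r=10 sphere is unchanged — 1 connected region; the r=11.5 sphere at (9, 1) slices to a regular 8-gon of circumradius 10.641 (√(r²−h²) with h=4.36 from center); After the difference (first − rest): starting from that combined region, the r=11.5 sphere at (9, 1) partially overlaps it — only the 62.83 mm² overlap (of its 320.29 mm²) is removed, clipping the outline — 1 connected region. Overall, the cross-section is a single solid region. The nearest boundary edge runs (0.53, 6.23)→(-1.64, 1.00); distance from the point to it = 1.50 mm. The point is not inside any of the regions above, so it lies outside the cross-section (1.50 mm from the nearest boundary).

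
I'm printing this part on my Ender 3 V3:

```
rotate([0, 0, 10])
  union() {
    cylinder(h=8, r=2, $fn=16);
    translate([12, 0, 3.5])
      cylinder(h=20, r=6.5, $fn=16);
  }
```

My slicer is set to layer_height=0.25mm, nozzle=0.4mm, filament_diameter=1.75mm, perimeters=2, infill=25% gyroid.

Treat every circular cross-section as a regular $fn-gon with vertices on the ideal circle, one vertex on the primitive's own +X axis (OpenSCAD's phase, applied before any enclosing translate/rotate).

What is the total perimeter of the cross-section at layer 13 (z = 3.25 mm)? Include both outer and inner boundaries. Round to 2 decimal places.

12.49 mm

At z = 3.25 mm: the cylinder: section is a regular 16-gon, circumradius r=2 (perimeter = 2·16·2.000·sin(180°/16) = 12.49 mm); the cylinder at (12, 0) does not reach this height (z outside [3.5, 23.5]); Combining (union): only the r=2 cylinder is present, so the union is just that shape — boundary = 12.49 mm; (rotated 10° about Z; rotation is an isometry so areas/perimeters/island counts are preserved). Overall, the cross-section is a single solid region. Total boundary length (outer) = 12.49 mm.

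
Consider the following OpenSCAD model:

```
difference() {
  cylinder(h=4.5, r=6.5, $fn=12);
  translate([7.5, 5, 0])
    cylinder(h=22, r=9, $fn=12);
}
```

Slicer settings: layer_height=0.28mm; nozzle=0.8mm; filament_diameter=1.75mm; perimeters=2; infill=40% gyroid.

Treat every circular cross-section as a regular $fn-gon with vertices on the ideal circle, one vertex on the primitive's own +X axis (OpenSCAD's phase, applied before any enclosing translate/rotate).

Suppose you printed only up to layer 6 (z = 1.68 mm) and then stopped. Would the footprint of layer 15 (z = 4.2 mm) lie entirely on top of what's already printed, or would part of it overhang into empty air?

Compare the two slices. At z = 1.68: the r=6.5 cylinder gives a regular 12-gon of circumradius 6.5 (constant along its height) (area = (12/2)·6.500²·sin(360°/12) = 126.75 mm²); the r=9 cylinder at (7.5, 5) contributes a regular 12-gon of circumradius 9 (area = (12/2)·9.000²·sin(360°/12) = 243.00 mm²); Subtracting the remaining from the first: starting from the r=6.5 cylinder (126.75 mm²), the r=9 cylinder at (7.5, 5) partially overlaps it — only the 51.09 mm² overlap (of its 243.00 mm²) is removed, clipping the outline — area = 75.66 mm². At z = 4.2: the r=6.5 cylinder contributes a regular 12-gon of circumradius 6.5 (area = (12/2)·6.500²·sin(360°/12) = 126.75 mm²); the r=9 cylinder at (7.5, 5) gives a regular 12-gon of circumradius 9 (constant along its height) (area = (12/2)·9.000²·sin(360°/12) = 243.00 mm²); Subtracting the remaining from the first: starting from the r=6.5 cylinder (126.75 mm²), the r=9 cylinder at (7.5, 5) partially overlaps it — only the 51.09 mm² overlap (of its 243.00 mm²) is removed, clipping the outline — area = 75.66 mm². Checking containment: the cross-section at z = 4.2 is a subset of the cross-section at z = 1.68.

entirely on top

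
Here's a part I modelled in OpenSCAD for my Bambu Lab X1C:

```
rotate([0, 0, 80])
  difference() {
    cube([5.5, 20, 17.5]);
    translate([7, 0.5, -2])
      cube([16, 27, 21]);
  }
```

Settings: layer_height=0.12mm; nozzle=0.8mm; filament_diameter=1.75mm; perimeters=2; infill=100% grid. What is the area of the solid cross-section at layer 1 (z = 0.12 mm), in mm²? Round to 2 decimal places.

At z = 0.12 mm: the 5.5×20 cube contributes its full rectangle (area 110.00 mm²); the cube at (7, 0.5) (footprint 16×27) is included at this height (area 432.00 mm²); After the difference (first − rest): starting from the 5.5×20 cube (110.00 mm²), the 16×27 cube at (7, 0.5) misses the remaining region (no effect) — area = 110.00 mm²; (rotated 80° about Z; rotation is an isometry so areas/perimeters/island counts are preserved). Overall, the cross-section is a single solid region. Net area = 110.00 mm².

110.00 mm²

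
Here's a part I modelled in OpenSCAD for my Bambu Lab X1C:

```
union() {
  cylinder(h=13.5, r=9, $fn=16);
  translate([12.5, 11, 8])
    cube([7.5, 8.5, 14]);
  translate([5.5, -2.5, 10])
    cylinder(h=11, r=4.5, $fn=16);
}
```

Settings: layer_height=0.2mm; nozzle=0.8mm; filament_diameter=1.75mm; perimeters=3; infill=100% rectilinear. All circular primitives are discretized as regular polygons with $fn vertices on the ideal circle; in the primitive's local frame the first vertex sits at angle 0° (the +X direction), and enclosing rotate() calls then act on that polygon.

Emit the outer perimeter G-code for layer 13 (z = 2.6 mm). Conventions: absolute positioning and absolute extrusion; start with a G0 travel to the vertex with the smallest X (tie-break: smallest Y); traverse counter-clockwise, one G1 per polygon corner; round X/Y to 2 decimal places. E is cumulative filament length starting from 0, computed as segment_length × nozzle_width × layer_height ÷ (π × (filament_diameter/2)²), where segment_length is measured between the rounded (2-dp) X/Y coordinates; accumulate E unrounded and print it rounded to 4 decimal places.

At z = 2.6 mm: the r=9 cylinder contributes a regular 16-gon of circumradius 9; the cube at (12.5, 11) is not intersected at this z (z outside [8, 22]); the cylinder at (5.5, -2.5) does not reach this height (z outside [10, 21]); Combining (union): only the r=9 cylinder is present, so the union is just that shape — 1 connected region. The outline is a single polygon with 16 vertices. Extrusion per mm of travel: 0.8 × 0.2 / (π × 0.875²) = 0.066520. Accumulating E over each segment gives final E = 3.7357.

G0 X-9.00 Y0.00 Z2.60
G1 X-8.31 Y-3.44 E0.2334
G1 X-6.36 Y-6.36 E0.4670
G1 X-3.44 Y-8.31 E0.7005
G1 X0.00 Y-9.00 E0.9339
G1 X3.44 Y-8.31 E1.1673
G1 X6.36 Y-6.36 E1.4009
G1 X8.31 Y-3.44 E1.6344
G1 X9.00 Y0.00 E1.8678
G1 X8.31 Y3.44 E2.1012
G1 X6.36 Y6.36 E2.3348
G1 X3.44 Y8.31 E2.5684
G1 X0.00 Y9.00 E2.8017
G1 X-3.44 Y8.31 E3.0351
G1 X-6.36 Y6.36 E3.2687
G1 X-8.31 Y3.44 E3.5023
G1 X-9.00 Y0.00 E3.7357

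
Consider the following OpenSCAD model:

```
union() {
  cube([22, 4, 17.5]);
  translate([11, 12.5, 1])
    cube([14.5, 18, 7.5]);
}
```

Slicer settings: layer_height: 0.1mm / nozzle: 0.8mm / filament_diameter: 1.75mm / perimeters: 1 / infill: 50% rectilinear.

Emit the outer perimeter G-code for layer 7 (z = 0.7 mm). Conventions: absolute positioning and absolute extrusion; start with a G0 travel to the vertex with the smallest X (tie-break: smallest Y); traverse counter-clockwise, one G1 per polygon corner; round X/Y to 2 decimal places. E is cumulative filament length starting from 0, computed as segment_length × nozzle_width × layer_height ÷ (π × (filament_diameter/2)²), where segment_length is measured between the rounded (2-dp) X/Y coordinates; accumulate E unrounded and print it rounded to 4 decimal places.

At z = 0.7 mm: the cube (footprint 22×4) is included at this height; the cube at (11, 12.5) is not intersected at this z (z outside [1, 8.5]); Taking the union: only the 22×4 cube is present, so the union is just that shape — 1 connected region. The outline is a single polygon with 4 vertices. Extrusion per mm of travel: 0.8 × 0.1 / (π × 0.875²) = 0.033260. Accumulating E over each segment gives final E = 1.7295.

G0 X0.00 Y0.00 Z0.70
G1 X22.00 Y0.00 E0.7317
G1 X22.00 Y4.00 E0.8648
G1 X0.00 Y4.00 E1.5965
G1 X0.00 Y0.00 E1.7295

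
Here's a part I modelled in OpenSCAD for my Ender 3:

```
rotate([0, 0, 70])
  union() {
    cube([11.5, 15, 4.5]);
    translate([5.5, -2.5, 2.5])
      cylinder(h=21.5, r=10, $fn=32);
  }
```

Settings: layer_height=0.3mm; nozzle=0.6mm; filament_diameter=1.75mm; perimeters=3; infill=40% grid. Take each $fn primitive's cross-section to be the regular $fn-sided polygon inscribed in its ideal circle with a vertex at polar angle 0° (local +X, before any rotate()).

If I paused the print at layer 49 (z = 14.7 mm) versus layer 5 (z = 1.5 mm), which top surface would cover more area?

Layer 49 (z = 14.7): the cube does not reach this height (z outside [0, 4.5]); the r=10 cylinder at (5.5, -2.5) gives a regular 32-gon of circumradius 10 (constant along its height) (area = (32/2)·10.000²·sin(360°/32) = 312.14 mm²); Combining (union): only the r=10 cylinder at (5.5, -2.5) is present, so the union is just that shape — area = 312.14 mm²; (rotated 70° about Z; rotation is an isometry so areas/perimeters/island counts are preserved). So its area = 312.14 mm². Layer 5 (z = 1.5): the cube is present — its section is the full 11.5×15 rectangle (area 172.50 mm²); the cylinder at (5.5, -2.5) is not intersected at this z (z outside [2.5, 24]); Merging all regions: only the 11.5×15 cube is present, so the union is just that shape — area = 172.50 mm²; (rotated 70° about Z; rotation is an isometry so areas/perimeters/island counts are preserved). So its area = 172.50 mm². Layer 49 is larger (312.14 vs 172.50 mm²).

layer 49 (z = 14.7 mm)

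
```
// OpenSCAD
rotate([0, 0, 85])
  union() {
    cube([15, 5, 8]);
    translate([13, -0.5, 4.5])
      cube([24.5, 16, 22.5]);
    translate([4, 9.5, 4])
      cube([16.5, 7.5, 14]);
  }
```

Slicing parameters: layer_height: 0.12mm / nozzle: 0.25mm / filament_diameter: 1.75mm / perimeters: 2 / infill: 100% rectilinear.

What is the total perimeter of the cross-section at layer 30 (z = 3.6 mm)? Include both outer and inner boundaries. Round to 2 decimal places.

40.00 mm

At z = 3.6 mm: the cube (footprint 15×5) is included at this height (perimeter 40.00 mm); the cube at (13, -0.5) is not intersected at this z (z outside [4.5, 27]); the cube at (4, 9.5) does not reach this height (z outside [4, 18]); Merging all regions: only the 15×5 cube is present, so the union is just that shape — boundary = 40.00 mm; (rotated 85° about Z; rotation is an isometry so areas/perimeters/island counts are preserved). Overall, the cross-section is a single solid region. Total boundary length (outer) = 40.00 mm.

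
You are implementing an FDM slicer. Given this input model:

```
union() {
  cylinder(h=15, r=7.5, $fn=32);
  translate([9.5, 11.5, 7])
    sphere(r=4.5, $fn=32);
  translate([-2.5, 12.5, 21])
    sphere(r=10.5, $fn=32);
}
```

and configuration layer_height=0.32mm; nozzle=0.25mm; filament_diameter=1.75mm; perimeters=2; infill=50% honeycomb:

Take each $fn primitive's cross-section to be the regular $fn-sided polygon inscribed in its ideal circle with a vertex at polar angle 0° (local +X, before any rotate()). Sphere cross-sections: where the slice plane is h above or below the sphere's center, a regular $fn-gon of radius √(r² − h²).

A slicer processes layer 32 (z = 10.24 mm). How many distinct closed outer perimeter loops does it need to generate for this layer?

2

At z = 10.24 mm: the cylinder: section is a regular 32-gon, circumradius r=7.5; the r=4.5 sphere at (9.5, 11.5) contributes a regular 32-gon of circumradius √(4.5²−3.24²) = 3.123; the sphere at (-2.5, 12.5) does not reach this height (|z−center|=10.760 > r=10.5); Merging all regions: the 2 present regions are separate (no shared area or edge), so areas and boundary lengths simply add and each stays a separate island — 2 connected regions. The result has 2 disconnected regions.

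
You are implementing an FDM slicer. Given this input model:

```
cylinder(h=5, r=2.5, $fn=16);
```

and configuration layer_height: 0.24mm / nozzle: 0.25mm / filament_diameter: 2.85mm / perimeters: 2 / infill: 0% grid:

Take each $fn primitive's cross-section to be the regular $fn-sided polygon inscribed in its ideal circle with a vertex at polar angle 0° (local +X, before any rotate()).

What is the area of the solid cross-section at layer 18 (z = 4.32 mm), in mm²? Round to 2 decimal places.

19.13 mm²

At z = 4.32 mm: the cylinder: section is a regular 16-gon, circumradius r=2.5 (area = (16/2)·2.500²·sin(360°/16) = 19.13 mm²). Overall, the cross-section is a single solid region. Net area = 19.13 mm².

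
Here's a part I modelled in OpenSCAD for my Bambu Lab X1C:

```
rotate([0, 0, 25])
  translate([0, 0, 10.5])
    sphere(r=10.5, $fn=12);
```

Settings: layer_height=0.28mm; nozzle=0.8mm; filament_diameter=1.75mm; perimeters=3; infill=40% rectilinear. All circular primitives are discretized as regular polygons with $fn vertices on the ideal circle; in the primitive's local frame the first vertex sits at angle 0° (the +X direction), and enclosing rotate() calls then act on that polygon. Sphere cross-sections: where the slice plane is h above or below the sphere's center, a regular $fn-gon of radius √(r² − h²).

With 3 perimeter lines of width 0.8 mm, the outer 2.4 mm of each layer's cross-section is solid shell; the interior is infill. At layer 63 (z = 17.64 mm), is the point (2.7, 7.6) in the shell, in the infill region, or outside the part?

At z = 17.64 mm: the r=10.5 sphere slices to a regular 12-gon of circumradius 7.699 (√(r²−h²) with h=7.14 from center); (whole slice rotated 25° about Z — lengths, areas and connectivity unchanged). Overall, the cross-section is a single solid region. Undo the 25° rotation: the query point maps to (5.659, 5.747) in the un-rotated model frame. The nearest boundary edge runs (6.67, 3.85)→(3.85, 6.67); distance from the point to it = 0.63 mm. The point is not inside any of the regions above, so it lies outside the cross-section (0.63 mm from the nearest boundary).

outside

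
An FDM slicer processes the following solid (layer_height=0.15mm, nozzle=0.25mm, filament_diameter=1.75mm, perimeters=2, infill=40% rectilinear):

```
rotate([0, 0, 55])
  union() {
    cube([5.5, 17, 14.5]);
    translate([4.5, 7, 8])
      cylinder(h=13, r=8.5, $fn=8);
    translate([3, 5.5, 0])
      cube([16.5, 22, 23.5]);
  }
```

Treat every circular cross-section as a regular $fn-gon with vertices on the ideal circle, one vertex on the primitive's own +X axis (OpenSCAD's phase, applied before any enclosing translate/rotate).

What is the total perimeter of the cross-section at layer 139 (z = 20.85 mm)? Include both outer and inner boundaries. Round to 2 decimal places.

94.03 mm

At z = 20.85 mm: the cube does not reach this height (z outside [0, 14.5]); the r=8.5 cylinder at (4.5, 7) contributes a regular 8-gon of circumradius 8.5 (perimeter = 2·8·8.500·sin(180°/8) = 52.04 mm); the cube at (3, 5.5) is present — its section is the full 16.5×22 rectangle (perimeter 77.00 mm); Merging all regions: the regions partially overlap (shared area 77.91 mm²), so the edge portions inside another operand are dropped and the merged outline is re-measured after clipping — boundary = 94.03 mm; (whole slice rotated 55° about Z — lengths, areas and connectivity unchanged). Overall, the cross-section is a single solid region. Total boundary length (outer) = 94.03 mm.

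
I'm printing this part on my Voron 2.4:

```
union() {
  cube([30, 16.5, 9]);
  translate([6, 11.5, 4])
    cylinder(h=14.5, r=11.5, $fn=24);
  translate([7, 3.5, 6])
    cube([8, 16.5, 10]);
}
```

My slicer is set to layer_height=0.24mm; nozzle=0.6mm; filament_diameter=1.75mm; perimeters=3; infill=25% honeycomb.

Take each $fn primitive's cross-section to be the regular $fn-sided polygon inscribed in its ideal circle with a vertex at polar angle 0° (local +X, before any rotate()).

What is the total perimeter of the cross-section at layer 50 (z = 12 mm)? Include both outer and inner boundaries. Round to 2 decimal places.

73.37 mm

At z = 12 mm: the cube is not intersected at this z (z outside [0, 9]); the r=11.5 cylinder at (6, 11.5) gives a regular 24-gon of circumradius 11.5 (constant along its height) (perimeter = 2·24·11.500·sin(180°/24) = 72.05 mm); the 8×16.5 cube at (7, 3.5) contributes its full rectangle (perimeter 49.00 mm); Taking the union: the regions partially overlap (shared area 130.72 mm²), so the edge portions inside another operand are dropped and the merged outline is re-measured after clipping — boundary = 73.37 mm. Overall, the cross-section is a single solid region. Total boundary length (outer) = 73.37 mm.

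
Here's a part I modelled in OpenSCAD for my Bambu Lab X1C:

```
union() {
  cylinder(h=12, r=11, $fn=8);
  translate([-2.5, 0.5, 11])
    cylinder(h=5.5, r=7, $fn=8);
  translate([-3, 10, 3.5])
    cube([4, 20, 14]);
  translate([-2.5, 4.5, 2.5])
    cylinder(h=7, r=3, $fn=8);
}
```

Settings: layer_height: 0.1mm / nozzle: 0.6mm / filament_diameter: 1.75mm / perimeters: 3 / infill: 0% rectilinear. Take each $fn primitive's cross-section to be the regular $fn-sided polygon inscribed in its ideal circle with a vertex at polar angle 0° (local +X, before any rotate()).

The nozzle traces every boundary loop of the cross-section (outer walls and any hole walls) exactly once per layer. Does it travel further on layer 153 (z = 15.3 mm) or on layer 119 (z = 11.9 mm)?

layer 119 (z = 11.9 mm)

Layer 153 (z = 15.3): the cylinder is not intersected at this z (z outside [0, 12]); the r=7 cylinder at (-2.5, 0.5) contributes a regular 8-gon of circumradius 7 (perimeter = 2·8·7.000·sin(180°/8) = 42.86 mm); the cube at (-3, 10) is present — its section is the full 4×20 rectangle (perimeter 48.00 mm); the cylinder at (-2.5, 4.5) is not intersected at this z (z outside [2.5, 9.5]); Combining (union): the 2 present regions are separate (no shared area or edge), so areas and boundary lengths simply add and each stays a separate island — boundary = 90.86 mm. So its perimeter = 90.86 mm. Layer 119 (z = 11.9): the r=11 cylinder contributes a regular 8-gon of circumradius 11 (perimeter = 2·8·11.000·sin(180°/8) = 67.35 mm); the r=7 cylinder at (-2.5, 0.5) contributes a regular 8-gon of circumradius 7 (perimeter = 2·8·7.000·sin(180°/8) = 42.86 mm); the cube at (-3, 10) (footprint 4×20) is included at this height (perimeter 48.00 mm); the cylinder at (-2.5, 4.5) is absent (z outside [2.5, 9.5]); Taking the union: the regions partially overlap (shared area 140.59 mm²), so the edge portions inside another operand are dropped and the merged outline is re-measured after clipping — boundary = 107.66 mm. So its perimeter = 107.66 mm. Layer 119 is larger (107.66 vs 90.86 mm).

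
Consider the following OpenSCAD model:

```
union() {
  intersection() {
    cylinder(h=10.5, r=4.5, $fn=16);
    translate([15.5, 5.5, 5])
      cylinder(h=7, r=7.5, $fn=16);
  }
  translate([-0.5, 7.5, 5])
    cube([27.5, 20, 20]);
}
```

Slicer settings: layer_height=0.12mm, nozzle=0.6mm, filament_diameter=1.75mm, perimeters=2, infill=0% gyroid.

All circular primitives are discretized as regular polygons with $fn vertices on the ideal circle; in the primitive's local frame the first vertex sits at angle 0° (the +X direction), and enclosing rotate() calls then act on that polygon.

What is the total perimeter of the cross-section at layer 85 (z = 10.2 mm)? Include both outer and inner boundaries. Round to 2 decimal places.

95.00 mm

At z = 10.2 mm: the r=4.5 cylinder contributes a regular 16-gon of circumradius 4.5 (perimeter = 2·16·4.500·sin(180°/16) = 28.09 mm); the cylinder at (15.5, 5.5): section is a regular 16-gon, circumradius r=7.5 (perimeter = 2·16·7.500·sin(180°/16) = 46.82 mm); Taking the intersection: the r=7.5 cylinder at (15.5, 5.5) does not overlap the r=4.5 cylinder (empty) — nothing remains; the cube at (-0.5, 7.5) is present — its section is the full 27.5×20 rectangle (perimeter 95.00 mm); Merging all regions: only the 27.5×20 cube at (-0.5, 7.5) is present, so the union is just that shape — boundary = 95.00 mm. Overall, the cross-section is a single solid region. Total boundary length (outer) = 95.00 mm.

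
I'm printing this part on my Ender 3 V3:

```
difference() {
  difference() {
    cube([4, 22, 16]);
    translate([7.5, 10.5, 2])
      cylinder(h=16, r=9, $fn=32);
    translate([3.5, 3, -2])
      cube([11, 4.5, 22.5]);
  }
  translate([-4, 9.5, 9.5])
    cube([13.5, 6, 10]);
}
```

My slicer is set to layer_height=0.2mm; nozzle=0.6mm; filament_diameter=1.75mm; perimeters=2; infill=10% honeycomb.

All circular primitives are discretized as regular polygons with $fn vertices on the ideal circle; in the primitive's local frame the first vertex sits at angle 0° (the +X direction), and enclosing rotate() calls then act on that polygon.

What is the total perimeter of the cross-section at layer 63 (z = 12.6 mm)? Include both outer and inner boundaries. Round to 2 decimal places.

35.97 mm

At z = 12.6 mm: the cube is present — its section is the full 4×22 rectangle (perimeter 52.00 mm); the r=9 cylinder at (7.5, 10.5) gives a regular 32-gon of circumradius 9 (constant along its height) (perimeter = 2·32·9.000·sin(180°/32) = 56.46 mm); the cube at (3.5, 3) is present — its section is the full 11×4.5 rectangle (perimeter 31.00 mm); Subtracting the remaining from the first: starting from the 4×22 cube, the r=9 cylinder at (7.5, 10.5) partially overlaps it — only the 55.43 mm² overlap (of its 252.84 mm²) is removed, clipping the outline; the 11×4.5 cube at (3.5, 3) misses the remaining region (no effect) — boundary = 36.02 mm; the cube at (-4, 9.5) is present — its section is the full 13.5×6 rectangle (perimeter 39.00 mm); Subtracting the remaining from the first: starting from that combined region, the 13.5×6 cube at (-4, 9.5) partially overlaps it — only the 0.00 mm² overlap (of its 81.00 mm²) is removed, clipping the outline — boundary = 35.97 mm. Overall, the cross-section has 2 separate islands. Total boundary length (outer) = 35.97 mm.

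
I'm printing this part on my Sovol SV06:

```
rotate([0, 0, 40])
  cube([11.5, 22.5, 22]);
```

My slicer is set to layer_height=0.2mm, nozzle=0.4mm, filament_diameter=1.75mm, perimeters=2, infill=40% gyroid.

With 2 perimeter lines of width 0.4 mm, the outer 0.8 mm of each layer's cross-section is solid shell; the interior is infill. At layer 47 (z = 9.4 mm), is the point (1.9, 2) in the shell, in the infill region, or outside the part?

At z = 9.4 mm: the cube (footprint 11.5×22.5) is included at this height; (whole slice rotated 40° about Z — lengths, areas and connectivity unchanged). Overall, the cross-section is a single solid region. Undo the 40° rotation: the query point maps to (2.741, 0.311) in the un-rotated model frame. The nearest boundary edge runs (0.00, 0.00)→(11.50, 0.00); distance from the point to it = 0.31 mm. The point is inside the cross-section, 0.31 mm from the nearest boundary — within the 0.8 mm shell band (2 × 0.4).

shell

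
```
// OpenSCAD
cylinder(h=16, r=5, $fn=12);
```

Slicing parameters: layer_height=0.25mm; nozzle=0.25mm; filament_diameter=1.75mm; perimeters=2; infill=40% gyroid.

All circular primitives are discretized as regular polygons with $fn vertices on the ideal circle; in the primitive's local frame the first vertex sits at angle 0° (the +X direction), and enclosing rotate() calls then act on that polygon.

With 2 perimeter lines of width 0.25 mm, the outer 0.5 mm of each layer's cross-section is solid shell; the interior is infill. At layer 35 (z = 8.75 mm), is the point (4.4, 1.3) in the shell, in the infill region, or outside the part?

shell

At z = 8.75 mm: the r=5 cylinder contributes a regular 12-gon of circumradius 5. Overall, the cross-section is a single solid region. The nearest boundary edge runs (5.00, 0.00)→(4.33, 2.50); distance from the point to it = 0.24 mm. The point is inside the cross-section, 0.24 mm from the nearest boundary — within the 0.5 mm shell band (2 × 0.25).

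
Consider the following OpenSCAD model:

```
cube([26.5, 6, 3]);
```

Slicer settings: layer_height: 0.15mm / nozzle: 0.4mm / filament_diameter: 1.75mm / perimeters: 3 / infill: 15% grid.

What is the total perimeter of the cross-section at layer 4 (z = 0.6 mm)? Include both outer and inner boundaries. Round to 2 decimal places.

At z = 0.6 mm: the 26.5×6 cube contributes its full rectangle (perimeter 65.00 mm). Overall, the cross-section is a single solid region. Total boundary length (outer) = 65.00 mm.

65.00 mm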